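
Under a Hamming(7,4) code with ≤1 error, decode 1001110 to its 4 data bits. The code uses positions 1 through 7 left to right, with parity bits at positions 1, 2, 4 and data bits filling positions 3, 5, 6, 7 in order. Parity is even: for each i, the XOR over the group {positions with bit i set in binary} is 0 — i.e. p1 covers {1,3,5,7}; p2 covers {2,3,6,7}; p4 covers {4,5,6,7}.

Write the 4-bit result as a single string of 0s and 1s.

s1 (pos 1,3,5,7): 1⊕0⊕1⊕0 = 0
s2 (pos 2,3,6,7): 0⊕0⊕1⊕0 = 1
s4 (pos 4,5,6,7): 1⊕1⊕1⊕0 = 1
Syndrome s4…s1 = 110 → error at position 6.
Flip position 6: 1001110 → 1001100
Read data bits from positions 3,5,6,7: 0100

0100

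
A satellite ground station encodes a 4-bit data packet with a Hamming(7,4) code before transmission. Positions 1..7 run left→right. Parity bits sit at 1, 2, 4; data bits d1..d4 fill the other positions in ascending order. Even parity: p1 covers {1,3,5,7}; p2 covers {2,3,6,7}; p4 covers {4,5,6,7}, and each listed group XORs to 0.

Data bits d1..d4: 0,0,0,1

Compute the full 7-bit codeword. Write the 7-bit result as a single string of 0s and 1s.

Place data at non-parity positions: p1 p2 0 p4 0 0 1
p1 (pos 1,3,5,7): XOR of data positions = 0⊕0⊕1 = 1
p2 (pos 2,3,6,7): XOR of data positions = 0⊕0⊕1 = 1
p4 (pos 4,5,6,7): XOR of data positions = 0⊕0⊕1 = 1
Codeword: 1101001

1101001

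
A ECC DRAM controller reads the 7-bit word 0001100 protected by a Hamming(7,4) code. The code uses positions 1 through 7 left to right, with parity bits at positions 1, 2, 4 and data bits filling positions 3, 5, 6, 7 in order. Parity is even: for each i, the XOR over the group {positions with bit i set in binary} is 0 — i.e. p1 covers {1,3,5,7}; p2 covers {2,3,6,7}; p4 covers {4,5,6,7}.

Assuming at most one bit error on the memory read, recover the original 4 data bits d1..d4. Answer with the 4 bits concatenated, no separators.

s1 (pos 1,3,5,7): 0⊕0⊕1⊕0 = 1
s2 (pos 2,3,6,7): 0⊕0⊕0⊕0 = 0
s4 (pos 4,5,6,7): 1⊕1⊕0⊕0 = 0
Syndrome s4…s1 = 001 → error at position 1.
Flip position 1: 0001100 → 1001100
Read data bits from positions 3,5,6,7: 0100

0100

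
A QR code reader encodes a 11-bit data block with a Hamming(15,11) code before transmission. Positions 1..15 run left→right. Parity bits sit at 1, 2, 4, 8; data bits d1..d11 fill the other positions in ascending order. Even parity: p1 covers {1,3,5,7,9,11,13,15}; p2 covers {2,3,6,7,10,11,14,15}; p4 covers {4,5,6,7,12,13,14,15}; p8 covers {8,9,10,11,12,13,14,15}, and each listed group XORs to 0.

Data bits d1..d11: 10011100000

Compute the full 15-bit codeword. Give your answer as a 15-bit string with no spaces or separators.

Place data at non-parity positions: p1 p2 1 p4 0 0 1 p8 1 1 0 0 0 0 0
p1 (pos 1,3,5,7,9,11,13,15): XOR of data positions = 1⊕0⊕1⊕1⊕0⊕0⊕0 = 1
p2 (pos 2,3,6,7,10,11,14,15): XOR of data positions = 1⊕0⊕1⊕1⊕0⊕0⊕0 = 1
p4 (pos 4,5,6,7,12,13,14,15): XOR of data positions = 0⊕0⊕1⊕0⊕0⊕0⊕0 = 1
p8 (pos 8,9,10,11,12,13,14,15): XOR of data positions = 1⊕1⊕0⊕0⊕0⊕0⊕0 = 0
Codeword: 111100101100000

111100101100000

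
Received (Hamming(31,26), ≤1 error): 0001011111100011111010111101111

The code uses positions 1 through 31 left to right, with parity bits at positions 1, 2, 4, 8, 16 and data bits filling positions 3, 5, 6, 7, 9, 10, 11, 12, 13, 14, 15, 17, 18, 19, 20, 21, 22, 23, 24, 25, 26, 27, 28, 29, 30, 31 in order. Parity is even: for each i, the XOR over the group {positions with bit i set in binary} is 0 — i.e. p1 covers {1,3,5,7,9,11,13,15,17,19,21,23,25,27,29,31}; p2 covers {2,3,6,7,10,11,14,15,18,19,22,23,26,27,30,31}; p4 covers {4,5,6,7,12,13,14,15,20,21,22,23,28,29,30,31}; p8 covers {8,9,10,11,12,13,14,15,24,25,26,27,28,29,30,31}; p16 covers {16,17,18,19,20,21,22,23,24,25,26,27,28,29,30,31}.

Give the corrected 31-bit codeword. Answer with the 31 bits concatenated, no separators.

s1 (pos 1,3,5,7,9,11,13,15,17,19,21,23,25,27,29,31): 0⊕0⊕0⊕1⊕1⊕1⊕0⊕1⊕1⊕1⊕1⊕1⊕1⊕0⊕1⊕1 = 1
s2 (pos 2,3,6,7,10,11,14,15,18,19,22,23,26,27,30,31): 0⊕0⊕1⊕1⊕1⊕1⊕0⊕1⊕1⊕1⊕0⊕1⊕1⊕0⊕1⊕1 = 1
s4 (pos 4,5,6,7,12,13,14,15,20,21,22,23,28,29,30,31): 1⊕0⊕1⊕1⊕0⊕0⊕0⊕1⊕0⊕1⊕0⊕1⊕1⊕1⊕1⊕1 = 0
s8 (pos 8,9,10,11,12,13,14,15,24,25,26,27,28,29,30,31): 1⊕1⊕1⊕1⊕0⊕0⊕0⊕1⊕1⊕1⊕1⊕0⊕1⊕1⊕1⊕1 = 0
s16 (pos 16,17,18,19,20,21,22,23,24,25,26,27,28,29,30,31): 1⊕1⊕1⊕1⊕0⊕1⊕0⊕1⊕1⊕1⊕1⊕0⊕1⊕1⊕1⊕1 = 1
Syndrome s16…s1 = 10011 → error at position 19.
Flip position 19: 0001011111100011111010111101111 → 0001011111100011110010111101111

0001011111100011110010111101111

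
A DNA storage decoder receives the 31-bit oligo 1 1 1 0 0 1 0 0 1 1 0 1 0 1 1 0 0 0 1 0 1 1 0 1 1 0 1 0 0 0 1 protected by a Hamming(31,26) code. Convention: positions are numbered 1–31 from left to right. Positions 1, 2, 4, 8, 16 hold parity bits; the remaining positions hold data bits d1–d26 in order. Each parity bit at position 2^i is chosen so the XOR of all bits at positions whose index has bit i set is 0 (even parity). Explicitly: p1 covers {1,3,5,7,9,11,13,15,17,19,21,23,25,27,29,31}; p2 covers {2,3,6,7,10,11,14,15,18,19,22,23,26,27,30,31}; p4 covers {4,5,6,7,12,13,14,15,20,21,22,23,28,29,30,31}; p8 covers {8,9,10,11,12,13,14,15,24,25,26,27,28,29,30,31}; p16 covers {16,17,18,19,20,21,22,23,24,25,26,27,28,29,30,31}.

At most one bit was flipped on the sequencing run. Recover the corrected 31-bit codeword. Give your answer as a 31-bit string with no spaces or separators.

s1 (pos 1,3,5,7,9,11,13,15,17,19,21,23,25,27,29,31): 1⊕1⊕0⊕0⊕1⊕0⊕0⊕1⊕0⊕1⊕1⊕0⊕1⊕1⊕0⊕1 = 1
s2 (pos 2,3,6,7,10,11,14,15,18,19,22,23,26,27,30,31): 1⊕1⊕1⊕0⊕1⊕0⊕1⊕1⊕0⊕1⊕1⊕0⊕0⊕1⊕0⊕1 = 0
s4 (pos 4,5,6,7,12,13,14,15,20,21,22,23,28,29,30,31): 0⊕0⊕1⊕0⊕1⊕0⊕1⊕1⊕0⊕1⊕1⊕0⊕0⊕0⊕0⊕1 = 1
s8 (pos 8,9,10,11,12,13,14,15,24,25,26,27,28,29,30,31): 0⊕1⊕1⊕0⊕1⊕0⊕1⊕1⊕1⊕1⊕0⊕1⊕0⊕0⊕0⊕1 = 1
s16 (pos 16,17,18,19,20,21,22,23,24,25,26,27,28,29,30,31): 0⊕0⊕0⊕1⊕0⊕1⊕1⊕0⊕1⊕1⊕0⊕1⊕0⊕0⊕0⊕1 = 1
Syndrome s16…s1 = 11101 → error at position 29.
Flip position 29: 1110010011010110001011011010001 → 1110010011010110001011011010101

1110010011010110001011011010101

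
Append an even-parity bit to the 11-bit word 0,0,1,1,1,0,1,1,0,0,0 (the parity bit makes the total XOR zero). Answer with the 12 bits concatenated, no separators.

XOR of the 11 data bits: 0⊕0⊕1⊕1⊕1⊕0⊕1⊕1⊕0⊕0⊕0 = 1
Parity bit = 1 (so all 12 bits XOR to 0).

001110110001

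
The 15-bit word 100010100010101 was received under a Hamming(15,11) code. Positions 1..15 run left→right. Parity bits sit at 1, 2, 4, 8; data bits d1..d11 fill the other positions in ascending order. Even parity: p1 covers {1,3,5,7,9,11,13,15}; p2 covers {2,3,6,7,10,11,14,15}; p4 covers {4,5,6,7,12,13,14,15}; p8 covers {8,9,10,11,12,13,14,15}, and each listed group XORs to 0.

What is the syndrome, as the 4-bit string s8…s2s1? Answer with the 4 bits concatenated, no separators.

1010

s1 (pos 1,3,5,7,9,11,13,15): 1⊕0⊕1⊕1⊕0⊕1⊕1⊕1 = 0
s2 (pos 2,3,6,7,10,11,14,15): 0⊕0⊕0⊕1⊕0⊕1⊕0⊕1 = 1
s4 (pos 4,5,6,7,12,13,14,15): 0⊕1⊕0⊕1⊕0⊕1⊕0⊕1 = 0
s8 (pos 8,9,10,11,12,13,14,15): 0⊕0⊕0⊕1⊕0⊕1⊕0⊕1 = 1
Syndrome s8…s1 = 1010 → error at position 10.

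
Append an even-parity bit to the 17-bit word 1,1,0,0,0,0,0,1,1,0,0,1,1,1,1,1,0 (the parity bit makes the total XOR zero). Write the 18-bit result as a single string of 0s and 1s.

110000011001111101

XOR of the 17 data bits: 1⊕1⊕0⊕0⊕0⊕0⊕0⊕1⊕1⊕0⊕0⊕1⊕1⊕1⊕1⊕1⊕0 = 1
Parity bit = 1 (so all 18 bits XOR to 0).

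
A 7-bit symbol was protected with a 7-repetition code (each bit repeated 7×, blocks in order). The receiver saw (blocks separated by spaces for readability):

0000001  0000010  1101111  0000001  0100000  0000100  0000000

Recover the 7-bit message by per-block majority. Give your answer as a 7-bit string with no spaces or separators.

Block 1 (0000001): 1 one → 0
Block 2 (0000010): 1 one → 0
Block 3 (1101111): 6 ones → 1
Block 4 (0000001): 1 one → 0
Block 5 (0100000): 1 one → 0
Block 6 (0000100): 1 one → 0
Block 7 (0000000): 0 ones → 0

0010000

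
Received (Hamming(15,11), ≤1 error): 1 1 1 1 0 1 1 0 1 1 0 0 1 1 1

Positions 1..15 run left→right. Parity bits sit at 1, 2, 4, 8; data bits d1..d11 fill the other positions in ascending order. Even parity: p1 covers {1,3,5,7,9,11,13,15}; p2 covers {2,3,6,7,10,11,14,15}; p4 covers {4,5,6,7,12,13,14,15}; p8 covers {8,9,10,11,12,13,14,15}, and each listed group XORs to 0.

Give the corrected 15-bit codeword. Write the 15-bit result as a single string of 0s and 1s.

s1 (pos 1,3,5,7,9,11,13,15): 1⊕1⊕0⊕1⊕1⊕0⊕1⊕1 = 0
s2 (pos 2,3,6,7,10,11,14,15): 1⊕1⊕1⊕1⊕1⊕0⊕1⊕1 = 1
s4 (pos 4,5,6,7,12,13,14,15): 1⊕0⊕1⊕1⊕0⊕1⊕1⊕1 = 0
s8 (pos 8,9,10,11,12,13,14,15): 0⊕1⊕1⊕0⊕0⊕1⊕1⊕1 = 1
Syndrome s8…s1 = 1010 → error at position 10.
Flip position 10: 111101101100111 → 111101101000111

111101101000111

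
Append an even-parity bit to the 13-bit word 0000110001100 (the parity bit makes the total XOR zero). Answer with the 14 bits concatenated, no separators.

XOR of the 13 data bits: 0⊕0⊕0⊕0⊕1⊕1⊕0⊕0⊕0⊕1⊕1⊕0⊕0 = 0
Parity bit = 0 (so all 14 bits XOR to 0).

00001100011000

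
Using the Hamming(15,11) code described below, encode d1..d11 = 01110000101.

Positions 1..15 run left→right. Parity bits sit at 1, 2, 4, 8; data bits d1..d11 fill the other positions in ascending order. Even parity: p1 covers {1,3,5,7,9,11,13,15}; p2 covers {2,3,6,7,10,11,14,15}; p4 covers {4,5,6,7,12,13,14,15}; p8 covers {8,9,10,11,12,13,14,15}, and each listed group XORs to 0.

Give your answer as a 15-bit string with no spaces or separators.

010111100000101

Place data at non-parity positions: p1 p2 0 p4 1 1 1 p8 0 0 0 0 1 0 1
p1 (pos 1,3,5,7,9,11,13,15): XOR of data positions = 0⊕1⊕1⊕0⊕0⊕1⊕1 = 0
p2 (pos 2,3,6,7,10,11,14,15): XOR of data positions = 0⊕1⊕1⊕0⊕0⊕0⊕1 = 1
p4 (pos 4,5,6,7,12,13,14,15): XOR of data positions = 1⊕1⊕1⊕0⊕1⊕0⊕1 = 1
p8 (pos 8,9,10,11,12,13,14,15): XOR of data positions = 0⊕0⊕0⊕0⊕1⊕0⊕1 = 0
Codeword: 010111100000101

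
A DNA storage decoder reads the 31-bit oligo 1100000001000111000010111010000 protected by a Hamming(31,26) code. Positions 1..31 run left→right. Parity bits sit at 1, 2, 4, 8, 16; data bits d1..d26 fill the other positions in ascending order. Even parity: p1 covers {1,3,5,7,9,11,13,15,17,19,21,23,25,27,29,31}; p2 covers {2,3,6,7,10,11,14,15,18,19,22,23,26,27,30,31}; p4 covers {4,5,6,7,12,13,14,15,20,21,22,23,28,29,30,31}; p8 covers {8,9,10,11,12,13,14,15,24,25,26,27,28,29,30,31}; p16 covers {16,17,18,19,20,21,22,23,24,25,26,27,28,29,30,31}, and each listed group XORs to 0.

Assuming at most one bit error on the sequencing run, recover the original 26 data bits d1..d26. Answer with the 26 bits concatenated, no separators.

00000100011000010111010000

s1 (pos 1,3,5,7,9,11,13,15,17,19,21,23,25,27,29,31): 1⊕0⊕0⊕0⊕0⊕0⊕0⊕1⊕0⊕0⊕1⊕1⊕1⊕1⊕0⊕0 = 0
s2 (pos 2,3,6,7,10,11,14,15,18,19,22,23,26,27,30,31): 1⊕0⊕0⊕0⊕1⊕0⊕1⊕1⊕0⊕0⊕0⊕1⊕0⊕1⊕0⊕0 = 0
s4 (pos 4,5,6,7,12,13,14,15,20,21,22,23,28,29,30,31): 0⊕0⊕0⊕0⊕0⊕0⊕1⊕1⊕0⊕1⊕0⊕1⊕0⊕0⊕0⊕0 = 0
s8 (pos 8,9,10,11,12,13,14,15,24,25,26,27,28,29,30,31): 0⊕0⊕1⊕0⊕0⊕0⊕1⊕1⊕1⊕1⊕0⊕1⊕0⊕0⊕0⊕0 = 0
s16 (pos 16,17,18,19,20,21,22,23,24,25,26,27,28,29,30,31): 1⊕0⊕0⊕0⊕0⊕1⊕0⊕1⊕1⊕1⊕0⊕1⊕0⊕0⊕0⊕0 = 0
Syndrome s16…s1 = 00000 → no error.
Read data bits from positions 3,5,6,7,9,10,11,12,13,14,15,17,18,19,20,21,22,23,24,25,26,27,28,29,30,31: 00000100011000010111010000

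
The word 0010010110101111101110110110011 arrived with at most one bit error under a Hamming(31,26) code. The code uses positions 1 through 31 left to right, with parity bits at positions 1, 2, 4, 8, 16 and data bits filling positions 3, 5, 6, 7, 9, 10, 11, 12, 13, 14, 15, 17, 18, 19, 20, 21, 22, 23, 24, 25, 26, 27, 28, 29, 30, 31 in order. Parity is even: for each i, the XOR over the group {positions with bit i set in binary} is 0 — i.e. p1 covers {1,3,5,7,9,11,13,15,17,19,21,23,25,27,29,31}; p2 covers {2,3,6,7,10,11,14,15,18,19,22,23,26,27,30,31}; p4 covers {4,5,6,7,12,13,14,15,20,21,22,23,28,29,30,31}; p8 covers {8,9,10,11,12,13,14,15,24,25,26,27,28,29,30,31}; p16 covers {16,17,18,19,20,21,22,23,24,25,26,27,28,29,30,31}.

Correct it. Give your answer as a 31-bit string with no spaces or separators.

0010010110101111101110110110010

s1 (pos 1,3,5,7,9,11,13,15,17,19,21,23,25,27,29,31): 0⊕1⊕0⊕0⊕1⊕1⊕1⊕1⊕1⊕1⊕1⊕1⊕0⊕1⊕0⊕1 = 1
s2 (pos 2,3,6,7,10,11,14,15,18,19,22,23,26,27,30,31): 0⊕1⊕1⊕0⊕0⊕1⊕1⊕1⊕0⊕1⊕0⊕1⊕1⊕1⊕1⊕1 = 1
s4 (pos 4,5,6,7,12,13,14,15,20,21,22,23,28,29,30,31): 0⊕0⊕1⊕0⊕0⊕1⊕1⊕1⊕1⊕1⊕0⊕1⊕0⊕0⊕1⊕1 = 1
s8 (pos 8,9,10,11,12,13,14,15,24,25,26,27,28,29,30,31): 1⊕1⊕0⊕1⊕0⊕1⊕1⊕1⊕1⊕0⊕1⊕1⊕0⊕0⊕1⊕1 = 1
s16 (pos 16,17,18,19,20,21,22,23,24,25,26,27,28,29,30,31): 1⊕1⊕0⊕1⊕1⊕1⊕0⊕1⊕1⊕0⊕1⊕1⊕0⊕0⊕1⊕1 = 1
Syndrome s16…s1 = 11111 → error at position 31.
Flip position 31: 0010010110101111101110110110011 → 0010010110101111101110110110010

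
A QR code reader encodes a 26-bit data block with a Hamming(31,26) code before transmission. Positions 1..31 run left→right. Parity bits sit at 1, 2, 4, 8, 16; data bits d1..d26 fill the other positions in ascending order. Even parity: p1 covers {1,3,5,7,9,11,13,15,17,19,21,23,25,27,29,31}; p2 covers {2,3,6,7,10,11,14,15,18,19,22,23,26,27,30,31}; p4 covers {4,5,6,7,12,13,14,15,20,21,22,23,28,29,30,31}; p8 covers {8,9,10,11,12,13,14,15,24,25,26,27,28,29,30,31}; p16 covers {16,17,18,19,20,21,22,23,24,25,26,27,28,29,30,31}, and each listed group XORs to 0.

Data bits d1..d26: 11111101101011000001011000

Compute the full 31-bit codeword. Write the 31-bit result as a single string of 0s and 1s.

Place data at non-parity positions: p1 p2 1 p4 1 1 1 p8 1 1 0 1 1 0 1 p16 0 1 1 0 0 0 0 0 1 0 1 1 0 0 0
p1 (pos 1,3,5,7,9,11,13,15,17,19,21,23,25,27,29,31): XOR of data positions = 1⊕1⊕1⊕1⊕0⊕1⊕1⊕0⊕1⊕0⊕0⊕1⊕1⊕0⊕0 = 1
p2 (pos 2,3,6,7,10,11,14,15,18,19,22,23,26,27,30,31): XOR of data positions = 1⊕1⊕1⊕1⊕0⊕0⊕1⊕1⊕1⊕0⊕0⊕0⊕1⊕0⊕0 = 0
p4 (pos 4,5,6,7,12,13,14,15,20,21,22,23,28,29,30,31): XOR of data positions = 1⊕1⊕1⊕1⊕1⊕0⊕1⊕0⊕0⊕0⊕0⊕1⊕0⊕0⊕0 = 1
p8 (pos 8,9,10,11,12,13,14,15,24,25,26,27,28,29,30,31): XOR of data positions = 1⊕1⊕0⊕1⊕1⊕0⊕1⊕0⊕1⊕0⊕1⊕1⊕0⊕0⊕0 = 0
p16 (pos 16,17,18,19,20,21,22,23,24,25,26,27,28,29,30,31): XOR of data positions = 0⊕1⊕1⊕0⊕0⊕0⊕0⊕0⊕1⊕0⊕1⊕1⊕0⊕0⊕0 = 1
Codeword: 1011111011011011011000001011000

1011111011011011011000001011000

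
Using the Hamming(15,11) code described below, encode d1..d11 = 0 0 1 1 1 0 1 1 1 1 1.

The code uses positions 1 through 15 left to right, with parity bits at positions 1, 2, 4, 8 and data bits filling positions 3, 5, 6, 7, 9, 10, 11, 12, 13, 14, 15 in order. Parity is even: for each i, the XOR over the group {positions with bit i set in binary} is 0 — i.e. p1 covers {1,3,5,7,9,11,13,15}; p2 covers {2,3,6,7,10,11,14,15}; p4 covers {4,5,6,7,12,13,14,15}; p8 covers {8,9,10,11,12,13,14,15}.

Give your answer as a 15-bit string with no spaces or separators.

110001101011111

Place data at non-parity positions: p1 p2 0 p4 0 1 1 p8 1 0 1 1 1 1 1
p1 (pos 1,3,5,7,9,11,13,15): XOR of data positions = 0⊕0⊕1⊕1⊕1⊕1⊕1 = 1
p2 (pos 2,3,6,7,10,11,14,15): XOR of data positions = 0⊕1⊕1⊕0⊕1⊕1⊕1 = 1
p4 (pos 4,5,6,7,12,13,14,15): XOR of data positions = 0⊕1⊕1⊕1⊕1⊕1⊕1 = 0
p8 (pos 8,9,10,11,12,13,14,15): XOR of data positions = 1⊕0⊕1⊕1⊕1⊕1⊕1 = 0
Codeword: 110001101011111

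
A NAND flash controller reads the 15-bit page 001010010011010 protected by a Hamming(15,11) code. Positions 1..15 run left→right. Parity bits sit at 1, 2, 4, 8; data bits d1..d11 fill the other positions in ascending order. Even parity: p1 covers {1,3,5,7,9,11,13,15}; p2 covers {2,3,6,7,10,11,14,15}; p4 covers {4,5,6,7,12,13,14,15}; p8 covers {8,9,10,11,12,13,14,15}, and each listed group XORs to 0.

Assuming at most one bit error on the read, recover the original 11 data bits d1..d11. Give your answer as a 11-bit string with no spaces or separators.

11010011010

s1 (pos 1,3,5,7,9,11,13,15): 0⊕1⊕1⊕0⊕0⊕1⊕0⊕0 = 1
s2 (pos 2,3,6,7,10,11,14,15): 0⊕1⊕0⊕0⊕0⊕1⊕1⊕0 = 1
s4 (pos 4,5,6,7,12,13,14,15): 0⊕1⊕0⊕0⊕1⊕0⊕1⊕0 = 1
s8 (pos 8,9,10,11,12,13,14,15): 1⊕0⊕0⊕1⊕1⊕0⊕1⊕0 = 0
Syndrome s8…s1 = 0111 → error at position 7.
Flip position 7: 001010010011010 → 001010110011010
Read data bits from positions 3,5,6,7,9,10,11,12,13,14,15: 11010011010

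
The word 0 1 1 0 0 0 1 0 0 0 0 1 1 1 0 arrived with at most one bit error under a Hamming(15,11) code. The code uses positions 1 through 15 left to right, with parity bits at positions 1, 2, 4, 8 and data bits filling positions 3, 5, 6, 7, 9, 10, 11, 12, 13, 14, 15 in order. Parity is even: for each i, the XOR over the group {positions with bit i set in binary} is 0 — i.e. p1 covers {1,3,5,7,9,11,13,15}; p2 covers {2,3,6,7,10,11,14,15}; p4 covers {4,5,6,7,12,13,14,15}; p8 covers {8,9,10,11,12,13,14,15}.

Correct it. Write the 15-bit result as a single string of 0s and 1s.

s1 (pos 1,3,5,7,9,11,13,15): 0⊕1⊕0⊕1⊕0⊕0⊕1⊕0 = 1
s2 (pos 2,3,6,7,10,11,14,15): 1⊕1⊕0⊕1⊕0⊕0⊕1⊕0 = 0
s4 (pos 4,5,6,7,12,13,14,15): 0⊕0⊕0⊕1⊕1⊕1⊕1⊕0 = 0
s8 (pos 8,9,10,11,12,13,14,15): 0⊕0⊕0⊕0⊕1⊕1⊕1⊕0 = 1
Syndrome s8…s1 = 1001 → error at position 9.
Flip position 9: 011000100001110 → 011000101001110

011000101001110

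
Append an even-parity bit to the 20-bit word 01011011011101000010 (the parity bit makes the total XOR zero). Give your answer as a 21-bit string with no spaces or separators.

XOR of the 20 data bits: 0⊕1⊕0⊕1⊕1⊕0⊕1⊕1⊕0⊕1⊕1⊕1⊕0⊕1⊕0⊕0⊕0⊕0⊕1⊕0 = 0
Parity bit = 0 (so all 21 bits XOR to 0).

010110110111010000100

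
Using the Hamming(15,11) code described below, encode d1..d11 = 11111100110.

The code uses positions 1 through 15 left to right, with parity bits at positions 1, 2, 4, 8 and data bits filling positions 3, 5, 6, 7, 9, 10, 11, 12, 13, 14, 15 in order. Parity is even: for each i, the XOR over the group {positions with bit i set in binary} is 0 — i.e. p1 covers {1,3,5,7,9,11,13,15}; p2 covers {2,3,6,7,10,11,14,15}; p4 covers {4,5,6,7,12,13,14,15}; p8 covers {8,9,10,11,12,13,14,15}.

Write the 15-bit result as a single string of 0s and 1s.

111111101100110

Place data at non-parity positions: p1 p2 1 p4 1 1 1 p8 1 1 0 0 1 1 0
p1 (pos 1,3,5,7,9,11,13,15): XOR of data positions = 1⊕1⊕1⊕1⊕0⊕1⊕0 = 1
p2 (pos 2,3,6,7,10,11,14,15): XOR of data positions = 1⊕1⊕1⊕1⊕0⊕1⊕0 = 1
p4 (pos 4,5,6,7,12,13,14,15): XOR of data positions = 1⊕1⊕1⊕0⊕1⊕1⊕0 = 1
p8 (pos 8,9,10,11,12,13,14,15): XOR of data positions = 1⊕1⊕0⊕0⊕1⊕1⊕0 = 0
Codeword: 111111101100110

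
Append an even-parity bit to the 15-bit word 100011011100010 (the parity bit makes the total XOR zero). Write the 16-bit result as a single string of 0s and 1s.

1000110111000101

XOR of the 15 data bits: 1⊕0⊕0⊕0⊕1⊕1⊕0⊕1⊕1⊕1⊕0⊕0⊕0⊕1⊕0 = 1
Parity bit = 1 (so all 16 bits XOR to 0).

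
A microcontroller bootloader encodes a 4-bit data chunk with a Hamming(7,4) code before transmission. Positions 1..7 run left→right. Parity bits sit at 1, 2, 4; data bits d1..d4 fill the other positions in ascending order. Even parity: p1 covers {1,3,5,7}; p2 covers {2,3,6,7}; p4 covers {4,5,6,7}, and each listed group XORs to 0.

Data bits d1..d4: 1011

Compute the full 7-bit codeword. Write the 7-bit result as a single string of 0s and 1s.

0110011

Place data at non-parity positions: p1 p2 1 p4 0 1 1
p1 (pos 1,3,5,7): XOR of data positions = 1⊕0⊕1 = 0
p2 (pos 2,3,6,7): XOR of data positions = 1⊕1⊕1 = 1
p4 (pos 4,5,6,7): XOR of data positions = 0⊕1⊕1 = 0
Codeword: 0110011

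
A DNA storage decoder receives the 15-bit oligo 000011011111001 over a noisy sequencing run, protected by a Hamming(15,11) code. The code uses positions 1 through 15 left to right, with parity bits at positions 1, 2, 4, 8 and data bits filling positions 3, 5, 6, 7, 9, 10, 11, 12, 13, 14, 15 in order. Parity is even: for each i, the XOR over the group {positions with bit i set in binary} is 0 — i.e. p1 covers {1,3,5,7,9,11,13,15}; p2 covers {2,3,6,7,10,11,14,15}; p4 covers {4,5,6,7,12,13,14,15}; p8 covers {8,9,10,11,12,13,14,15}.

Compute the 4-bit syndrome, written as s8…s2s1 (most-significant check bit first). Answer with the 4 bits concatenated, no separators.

0000

s1 (pos 1,3,5,7,9,11,13,15): 0⊕0⊕1⊕0⊕1⊕1⊕0⊕1 = 0
s2 (pos 2,3,6,7,10,11,14,15): 0⊕0⊕1⊕0⊕1⊕1⊕0⊕1 = 0
s4 (pos 4,5,6,7,12,13,14,15): 0⊕1⊕1⊕0⊕1⊕0⊕0⊕1 = 0
s8 (pos 8,9,10,11,12,13,14,15): 1⊕1⊕1⊕1⊕1⊕0⊕0⊕1 = 0
Syndrome s8…s1 = 0000 → no error.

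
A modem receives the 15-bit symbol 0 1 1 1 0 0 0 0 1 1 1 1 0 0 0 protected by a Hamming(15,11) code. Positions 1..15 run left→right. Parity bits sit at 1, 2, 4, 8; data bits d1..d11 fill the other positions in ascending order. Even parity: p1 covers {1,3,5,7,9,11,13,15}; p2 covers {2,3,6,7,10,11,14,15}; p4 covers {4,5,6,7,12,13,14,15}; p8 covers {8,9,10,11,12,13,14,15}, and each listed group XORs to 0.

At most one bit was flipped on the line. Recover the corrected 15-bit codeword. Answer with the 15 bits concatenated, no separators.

s1 (pos 1,3,5,7,9,11,13,15): 0⊕1⊕0⊕0⊕1⊕1⊕0⊕0 = 1
s2 (pos 2,3,6,7,10,11,14,15): 1⊕1⊕0⊕0⊕1⊕1⊕0⊕0 = 0
s4 (pos 4,5,6,7,12,13,14,15): 1⊕0⊕0⊕0⊕1⊕0⊕0⊕0 = 0
s8 (pos 8,9,10,11,12,13,14,15): 0⊕1⊕1⊕1⊕1⊕0⊕0⊕0 = 0
Syndrome s8…s1 = 0001 → error at position 1.
Flip position 1: 011100001111000 → 111100001111000

111100001111000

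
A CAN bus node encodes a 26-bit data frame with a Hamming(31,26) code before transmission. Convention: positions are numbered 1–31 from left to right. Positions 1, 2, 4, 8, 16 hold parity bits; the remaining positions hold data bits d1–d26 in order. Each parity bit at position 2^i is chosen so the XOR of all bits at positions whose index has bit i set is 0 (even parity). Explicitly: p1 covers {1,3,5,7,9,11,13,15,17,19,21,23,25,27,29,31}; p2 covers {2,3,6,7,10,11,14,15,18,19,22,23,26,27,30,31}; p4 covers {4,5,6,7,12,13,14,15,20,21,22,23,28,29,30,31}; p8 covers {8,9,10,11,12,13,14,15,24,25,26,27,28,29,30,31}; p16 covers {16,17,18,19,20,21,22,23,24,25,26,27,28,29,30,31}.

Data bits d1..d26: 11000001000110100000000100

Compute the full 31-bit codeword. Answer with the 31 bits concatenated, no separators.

Place data at non-parity positions: p1 p2 1 p4 1 0 0 p8 0 0 0 1 0 0 0 p16 1 1 0 1 0 0 0 0 0 0 0 0 1 0 0
p1 (pos 1,3,5,7,9,11,13,15,17,19,21,23,25,27,29,31): XOR of data positions = 1⊕1⊕0⊕0⊕0⊕0⊕0⊕1⊕0⊕0⊕0⊕0⊕0⊕1⊕0 = 0
p2 (pos 2,3,6,7,10,11,14,15,18,19,22,23,26,27,30,31): XOR of data positions = 1⊕0⊕0⊕0⊕0⊕0⊕0⊕1⊕0⊕0⊕0⊕0⊕0⊕0⊕0 = 0
p4 (pos 4,5,6,7,12,13,14,15,20,21,22,23,28,29,30,31): XOR of data positions = 1⊕0⊕0⊕1⊕0⊕0⊕0⊕1⊕0⊕0⊕0⊕0⊕1⊕0⊕0 = 0
p8 (pos 8,9,10,11,12,13,14,15,24,25,26,27,28,29,30,31): XOR of data positions = 0⊕0⊕0⊕1⊕0⊕0⊕0⊕0⊕0⊕0⊕0⊕0⊕1⊕0⊕0 = 0
p16 (pos 16,17,18,19,20,21,22,23,24,25,26,27,28,29,30,31): XOR of data positions = 1⊕1⊕0⊕1⊕0⊕0⊕0⊕0⊕0⊕0⊕0⊕0⊕1⊕0⊕0 = 0
Codeword: 0010100000010000110100000000100

0010100000010000110100000000100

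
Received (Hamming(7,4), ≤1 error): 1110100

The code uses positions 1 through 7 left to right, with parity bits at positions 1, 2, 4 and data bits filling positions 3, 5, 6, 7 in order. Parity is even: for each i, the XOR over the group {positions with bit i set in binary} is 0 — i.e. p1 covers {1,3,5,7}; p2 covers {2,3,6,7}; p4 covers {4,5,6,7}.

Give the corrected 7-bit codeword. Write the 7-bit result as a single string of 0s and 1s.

1110000

s1 (pos 1,3,5,7): 1⊕1⊕1⊕0 = 1
s2 (pos 2,3,6,7): 1⊕1⊕0⊕0 = 0
s4 (pos 4,5,6,7): 0⊕1⊕0⊕0 = 1
Syndrome s4…s1 = 101 → error at position 5.
Flip position 5: 1110100 → 1110000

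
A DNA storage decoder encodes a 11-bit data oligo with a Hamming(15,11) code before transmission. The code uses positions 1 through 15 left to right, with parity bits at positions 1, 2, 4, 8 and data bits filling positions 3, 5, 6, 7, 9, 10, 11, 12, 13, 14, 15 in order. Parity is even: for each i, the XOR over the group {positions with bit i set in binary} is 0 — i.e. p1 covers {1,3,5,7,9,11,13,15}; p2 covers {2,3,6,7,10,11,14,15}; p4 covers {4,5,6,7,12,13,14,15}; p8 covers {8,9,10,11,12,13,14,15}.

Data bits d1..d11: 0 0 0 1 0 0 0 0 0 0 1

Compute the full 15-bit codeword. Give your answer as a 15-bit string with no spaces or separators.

Place data at non-parity positions: p1 p2 0 p4 0 0 1 p8 0 0 0 0 0 0 1
p1 (pos 1,3,5,7,9,11,13,15): XOR of data positions = 0⊕0⊕1⊕0⊕0⊕0⊕1 = 0
p2 (pos 2,3,6,7,10,11,14,15): XOR of data positions = 0⊕0⊕1⊕0⊕0⊕0⊕1 = 0
p4 (pos 4,5,6,7,12,13,14,15): XOR of data positions = 0⊕0⊕1⊕0⊕0⊕0⊕1 = 0
p8 (pos 8,9,10,11,12,13,14,15): XOR of data positions = 0⊕0⊕0⊕0⊕0⊕0⊕1 = 1
Codeword: 000000110000001

000000110000001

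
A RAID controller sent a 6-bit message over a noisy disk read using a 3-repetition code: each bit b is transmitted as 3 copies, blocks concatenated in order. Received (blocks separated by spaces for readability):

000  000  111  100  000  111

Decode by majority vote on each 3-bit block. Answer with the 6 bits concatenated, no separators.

Block 1 (000): 0 ones → 0
Block 2 (000): 0 ones → 0
Block 3 (111): 3 ones → 1
Block 4 (100): 1 one → 0
Block 5 (000): 0 ones → 0
Block 6 (111): 3 ones → 1

001001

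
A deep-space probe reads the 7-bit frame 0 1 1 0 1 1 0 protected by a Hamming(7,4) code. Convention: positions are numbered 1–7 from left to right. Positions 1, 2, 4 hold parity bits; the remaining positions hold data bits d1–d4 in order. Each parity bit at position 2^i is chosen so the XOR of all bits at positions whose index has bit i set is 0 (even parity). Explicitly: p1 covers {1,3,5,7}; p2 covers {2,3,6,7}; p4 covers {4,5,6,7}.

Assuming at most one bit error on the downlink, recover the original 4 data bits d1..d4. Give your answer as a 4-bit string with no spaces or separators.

1110

s1 (pos 1,3,5,7): 0⊕1⊕1⊕0 = 0
s2 (pos 2,3,6,7): 1⊕1⊕1⊕0 = 1
s4 (pos 4,5,6,7): 0⊕1⊕1⊕0 = 0
Syndrome s4…s1 = 010 → error at position 2.
Flip position 2: 0110110 → 0010110
Read data bits from positions 3,5,6,7: 1110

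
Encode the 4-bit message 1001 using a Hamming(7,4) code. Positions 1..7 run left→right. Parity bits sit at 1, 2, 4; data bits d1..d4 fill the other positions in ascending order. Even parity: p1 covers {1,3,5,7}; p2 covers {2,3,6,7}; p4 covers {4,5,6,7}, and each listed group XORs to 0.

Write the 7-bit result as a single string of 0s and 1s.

0011001

Place data at non-parity positions: p1 p2 1 p4 0 0 1
p1 (pos 1,3,5,7): XOR of data positions = 1⊕0⊕1 = 0
p2 (pos 2,3,6,7): XOR of data positions = 1⊕0⊕1 = 0
p4 (pos 4,5,6,7): XOR of data positions = 0⊕0⊕1 = 1
Codeword: 0011001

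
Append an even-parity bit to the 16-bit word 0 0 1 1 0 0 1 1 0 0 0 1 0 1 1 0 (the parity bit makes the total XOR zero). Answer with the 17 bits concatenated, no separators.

XOR of the 16 data bits: 0⊕0⊕1⊕1⊕0⊕0⊕1⊕1⊕0⊕0⊕0⊕1⊕0⊕1⊕1⊕0 = 1
Parity bit = 1 (so all 17 bits XOR to 0).

00110011000101101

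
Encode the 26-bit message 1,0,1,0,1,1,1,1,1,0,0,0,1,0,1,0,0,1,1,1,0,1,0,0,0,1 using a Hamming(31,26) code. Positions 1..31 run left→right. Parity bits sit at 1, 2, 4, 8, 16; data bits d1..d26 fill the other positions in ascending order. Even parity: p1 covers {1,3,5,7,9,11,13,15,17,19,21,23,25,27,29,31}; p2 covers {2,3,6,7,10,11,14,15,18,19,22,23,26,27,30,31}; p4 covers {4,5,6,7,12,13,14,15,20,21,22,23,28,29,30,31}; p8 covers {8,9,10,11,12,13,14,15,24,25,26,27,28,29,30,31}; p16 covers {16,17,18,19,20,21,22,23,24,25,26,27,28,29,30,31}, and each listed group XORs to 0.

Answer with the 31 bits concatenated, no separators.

Place data at non-parity positions: p1 p2 1 p4 0 1 0 p8 1 1 1 1 1 0 0 p16 0 1 0 1 0 0 1 1 1 0 1 0 0 0 1
p1 (pos 1,3,5,7,9,11,13,15,17,19,21,23,25,27,29,31): XOR of data positions = 1⊕0⊕0⊕1⊕1⊕1⊕0⊕0⊕0⊕0⊕1⊕1⊕1⊕0⊕1 = 0
p2 (pos 2,3,6,7,10,11,14,15,18,19,22,23,26,27,30,31): XOR of data positions = 1⊕1⊕0⊕1⊕1⊕0⊕0⊕1⊕0⊕0⊕1⊕0⊕1⊕0⊕1 = 0
p4 (pos 4,5,6,7,12,13,14,15,20,21,22,23,28,29,30,31): XOR of data positions = 0⊕1⊕0⊕1⊕1⊕0⊕0⊕1⊕0⊕0⊕1⊕0⊕0⊕0⊕1 = 0
p8 (pos 8,9,10,11,12,13,14,15,24,25,26,27,28,29,30,31): XOR of data positions = 1⊕1⊕1⊕1⊕1⊕0⊕0⊕1⊕1⊕0⊕1⊕0⊕0⊕0⊕1 = 1
p16 (pos 16,17,18,19,20,21,22,23,24,25,26,27,28,29,30,31): XOR of data positions = 0⊕1⊕0⊕1⊕0⊕0⊕1⊕1⊕1⊕0⊕1⊕0⊕0⊕0⊕1 = 1
Codeword: 0010010111111001010100111010001

0010010111111001010100111010001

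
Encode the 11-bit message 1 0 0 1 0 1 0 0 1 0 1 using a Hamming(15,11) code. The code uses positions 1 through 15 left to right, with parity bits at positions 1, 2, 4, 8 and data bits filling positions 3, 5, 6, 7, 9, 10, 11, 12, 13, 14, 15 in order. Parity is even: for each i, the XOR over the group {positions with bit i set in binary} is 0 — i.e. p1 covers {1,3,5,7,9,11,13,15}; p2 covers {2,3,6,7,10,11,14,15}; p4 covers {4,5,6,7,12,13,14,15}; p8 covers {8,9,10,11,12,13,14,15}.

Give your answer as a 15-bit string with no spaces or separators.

001100110100101

Place data at non-parity positions: p1 p2 1 p4 0 0 1 p8 0 1 0 0 1 0 1
p1 (pos 1,3,5,7,9,11,13,15): XOR of data positions = 1⊕0⊕1⊕0⊕0⊕1⊕1 = 0
p2 (pos 2,3,6,7,10,11,14,15): XOR of data positions = 1⊕0⊕1⊕1⊕0⊕0⊕1 = 0
p4 (pos 4,5,6,7,12,13,14,15): XOR of data positions = 0⊕0⊕1⊕0⊕1⊕0⊕1 = 1
p8 (pos 8,9,10,11,12,13,14,15): XOR of data positions = 0⊕1⊕0⊕0⊕1⊕0⊕1 = 1
Codeword: 001100110100101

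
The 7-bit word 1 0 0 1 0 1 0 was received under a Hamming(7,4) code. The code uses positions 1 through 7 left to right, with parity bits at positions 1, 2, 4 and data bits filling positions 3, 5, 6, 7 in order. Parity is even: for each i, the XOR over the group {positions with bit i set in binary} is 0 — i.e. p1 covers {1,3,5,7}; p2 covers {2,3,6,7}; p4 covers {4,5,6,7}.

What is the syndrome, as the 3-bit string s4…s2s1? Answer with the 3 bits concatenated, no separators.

s1 (pos 1,3,5,7): 1⊕0⊕0⊕0 = 1
s2 (pos 2,3,6,7): 0⊕0⊕1⊕0 = 1
s4 (pos 4,5,6,7): 1⊕0⊕1⊕0 = 0
Syndrome s4…s1 = 011 → error at position 3.

011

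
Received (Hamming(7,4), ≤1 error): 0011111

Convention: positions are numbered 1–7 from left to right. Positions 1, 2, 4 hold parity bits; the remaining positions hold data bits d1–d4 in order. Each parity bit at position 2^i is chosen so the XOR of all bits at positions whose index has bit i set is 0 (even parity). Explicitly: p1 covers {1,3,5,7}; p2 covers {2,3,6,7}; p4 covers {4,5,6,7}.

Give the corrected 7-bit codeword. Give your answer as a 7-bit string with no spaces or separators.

s1 (pos 1,3,5,7): 0⊕1⊕1⊕1 = 1
s2 (pos 2,3,6,7): 0⊕1⊕1⊕1 = 1
s4 (pos 4,5,6,7): 1⊕1⊕1⊕1 = 0
Syndrome s4…s1 = 011 → error at position 3.
Flip position 3: 0011111 → 0001111

0001111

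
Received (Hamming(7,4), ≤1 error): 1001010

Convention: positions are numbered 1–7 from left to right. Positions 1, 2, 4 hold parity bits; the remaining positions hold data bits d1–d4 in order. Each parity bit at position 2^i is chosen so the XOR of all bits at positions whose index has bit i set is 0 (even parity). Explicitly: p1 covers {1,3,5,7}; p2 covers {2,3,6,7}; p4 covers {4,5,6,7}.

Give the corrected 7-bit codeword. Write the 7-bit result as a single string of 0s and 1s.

1011010

s1 (pos 1,3,5,7): 1⊕0⊕0⊕0 = 1
s2 (pos 2,3,6,7): 0⊕0⊕1⊕0 = 1
s4 (pos 4,5,6,7): 1⊕0⊕1⊕0 = 0
Syndrome s4…s1 = 011 → error at position 3.
Flip position 3: 1001010 → 1011010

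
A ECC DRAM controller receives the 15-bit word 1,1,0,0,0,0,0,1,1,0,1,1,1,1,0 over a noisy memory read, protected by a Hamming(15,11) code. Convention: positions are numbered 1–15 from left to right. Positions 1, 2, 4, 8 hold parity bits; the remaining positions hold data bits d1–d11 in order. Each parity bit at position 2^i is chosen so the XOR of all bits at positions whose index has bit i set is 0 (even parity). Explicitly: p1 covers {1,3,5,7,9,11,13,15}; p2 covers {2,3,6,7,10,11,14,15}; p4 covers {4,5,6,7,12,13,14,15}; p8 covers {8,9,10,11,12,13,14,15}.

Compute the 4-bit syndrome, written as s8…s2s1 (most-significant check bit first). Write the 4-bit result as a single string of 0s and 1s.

0110

s1 (pos 1,3,5,7,9,11,13,15): 1⊕0⊕0⊕0⊕1⊕1⊕1⊕0 = 0
s2 (pos 2,3,6,7,10,11,14,15): 1⊕0⊕0⊕0⊕0⊕1⊕1⊕0 = 1
s4 (pos 4,5,6,7,12,13,14,15): 0⊕0⊕0⊕0⊕1⊕1⊕1⊕0 = 1
s8 (pos 8,9,10,11,12,13,14,15): 1⊕1⊕0⊕1⊕1⊕1⊕1⊕0 = 0
Syndrome s8…s1 = 0110 → error at position 6.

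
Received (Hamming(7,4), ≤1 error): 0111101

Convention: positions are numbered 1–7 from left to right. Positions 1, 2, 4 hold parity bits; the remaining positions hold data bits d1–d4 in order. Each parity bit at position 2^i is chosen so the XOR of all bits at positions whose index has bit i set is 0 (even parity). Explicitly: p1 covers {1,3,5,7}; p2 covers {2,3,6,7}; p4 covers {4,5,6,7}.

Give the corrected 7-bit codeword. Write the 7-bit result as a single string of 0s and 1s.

s1 (pos 1,3,5,7): 0⊕1⊕1⊕1 = 1
s2 (pos 2,3,6,7): 1⊕1⊕0⊕1 = 1
s4 (pos 4,5,6,7): 1⊕1⊕0⊕1 = 1
Syndrome s4…s1 = 111 → error at position 7.
Flip position 7: 0111101 → 0111100

0111100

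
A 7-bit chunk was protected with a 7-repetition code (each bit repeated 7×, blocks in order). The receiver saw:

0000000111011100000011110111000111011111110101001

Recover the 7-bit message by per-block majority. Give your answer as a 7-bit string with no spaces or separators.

0101010

Block 1 (0000000): 0 ones → 0
Block 2 (1110111): 6 ones → 1
Block 3 (0000001): 1 one → 0
Block 4 (1110111): 6 ones → 1
Block 5 (0001110): 3 ones → 0
Block 6 (1111111): 7 ones → 1
Block 7 (0101001): 3 ones → 0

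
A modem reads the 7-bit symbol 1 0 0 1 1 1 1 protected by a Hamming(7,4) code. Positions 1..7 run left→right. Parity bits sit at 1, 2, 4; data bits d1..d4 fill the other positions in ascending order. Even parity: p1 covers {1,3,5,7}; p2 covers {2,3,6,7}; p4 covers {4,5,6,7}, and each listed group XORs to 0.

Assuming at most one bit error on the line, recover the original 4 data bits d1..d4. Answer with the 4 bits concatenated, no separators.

0111

s1 (pos 1,3,5,7): 1⊕0⊕1⊕1 = 1
s2 (pos 2,3,6,7): 0⊕0⊕1⊕1 = 0
s4 (pos 4,5,6,7): 1⊕1⊕1⊕1 = 0
Syndrome s4…s1 = 001 → error at position 1.
Flip position 1: 1001111 → 0001111
Read data bits from positions 3,5,6,7: 0111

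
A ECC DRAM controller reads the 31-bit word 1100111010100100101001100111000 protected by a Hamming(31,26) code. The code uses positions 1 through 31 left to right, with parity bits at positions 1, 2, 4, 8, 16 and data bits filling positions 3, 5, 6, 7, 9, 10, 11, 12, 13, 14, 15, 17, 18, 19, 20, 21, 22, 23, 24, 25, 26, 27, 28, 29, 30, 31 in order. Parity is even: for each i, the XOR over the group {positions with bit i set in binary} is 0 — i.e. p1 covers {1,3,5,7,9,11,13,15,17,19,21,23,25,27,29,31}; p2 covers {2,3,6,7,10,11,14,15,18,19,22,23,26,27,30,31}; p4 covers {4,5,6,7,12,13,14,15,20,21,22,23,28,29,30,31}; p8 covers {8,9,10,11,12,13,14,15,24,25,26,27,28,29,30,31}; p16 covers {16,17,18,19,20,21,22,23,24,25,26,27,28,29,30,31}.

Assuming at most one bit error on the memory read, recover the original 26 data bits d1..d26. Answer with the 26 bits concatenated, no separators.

01111010010101011100111000

s1 (pos 1,3,5,7,9,11,13,15,17,19,21,23,25,27,29,31): 1⊕0⊕1⊕1⊕1⊕1⊕0⊕0⊕1⊕1⊕0⊕1⊕0⊕1⊕0⊕0 = 1
s2 (pos 2,3,6,7,10,11,14,15,18,19,22,23,26,27,30,31): 1⊕0⊕1⊕1⊕0⊕1⊕1⊕0⊕0⊕1⊕1⊕1⊕1⊕1⊕0⊕0 = 0
s4 (pos 4,5,6,7,12,13,14,15,20,21,22,23,28,29,30,31): 0⊕1⊕1⊕1⊕0⊕0⊕1⊕0⊕0⊕0⊕1⊕1⊕1⊕0⊕0⊕0 = 1
s8 (pos 8,9,10,11,12,13,14,15,24,25,26,27,28,29,30,31): 0⊕1⊕0⊕1⊕0⊕0⊕1⊕0⊕0⊕0⊕1⊕1⊕1⊕0⊕0⊕0 = 0
s16 (pos 16,17,18,19,20,21,22,23,24,25,26,27,28,29,30,31): 0⊕1⊕0⊕1⊕0⊕0⊕1⊕1⊕0⊕0⊕1⊕1⊕1⊕0⊕0⊕0 = 1
Syndrome s16…s1 = 10101 → error at position 21.
Flip position 21: 1100111010100100101001100111000 → 1100111010100100101011100111000
Read data bits from positions 3,5,6,7,9,10,11,12,13,14,15,17,18,19,20,21,22,23,24,25,26,27,28,29,30,31: 01111010010101011100111000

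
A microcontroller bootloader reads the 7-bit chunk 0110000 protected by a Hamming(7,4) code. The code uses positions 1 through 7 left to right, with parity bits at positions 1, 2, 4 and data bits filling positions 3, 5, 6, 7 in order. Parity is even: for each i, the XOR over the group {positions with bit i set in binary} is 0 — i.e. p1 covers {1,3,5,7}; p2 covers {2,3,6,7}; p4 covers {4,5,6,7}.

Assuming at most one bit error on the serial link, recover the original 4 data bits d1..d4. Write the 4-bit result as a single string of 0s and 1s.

s1 (pos 1,3,5,7): 0⊕1⊕0⊕0 = 1
s2 (pos 2,3,6,7): 1⊕1⊕0⊕0 = 0
s4 (pos 4,5,6,7): 0⊕0⊕0⊕0 = 0
Syndrome s4…s1 = 001 → error at position 1.
Flip position 1: 0110000 → 1110000
Read data bits from positions 3,5,6,7: 1000

1000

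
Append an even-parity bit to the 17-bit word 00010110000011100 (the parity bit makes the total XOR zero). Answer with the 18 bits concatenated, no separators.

000101100000111000

XOR of the 17 data bits: 0⊕0⊕0⊕1⊕0⊕1⊕1⊕0⊕0⊕0⊕0⊕0⊕1⊕1⊕1⊕0⊕0 = 0
Parity bit = 0 (so all 18 bits XOR to 0).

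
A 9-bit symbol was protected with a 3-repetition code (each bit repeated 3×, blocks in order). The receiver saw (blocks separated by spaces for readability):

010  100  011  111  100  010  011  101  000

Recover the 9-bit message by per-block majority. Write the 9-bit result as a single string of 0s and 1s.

Block 1 (010): 1 one → 0
Block 2 (100): 1 one → 0
Block 3 (011): 2 ones → 1
Block 4 (111): 3 ones → 1
Block 5 (100): 1 one → 0
Block 6 (010): 1 one → 0
Block 7 (011): 2 ones → 1
Block 8 (101): 2 ones → 1
Block 9 (000): 0 ones → 0

001100110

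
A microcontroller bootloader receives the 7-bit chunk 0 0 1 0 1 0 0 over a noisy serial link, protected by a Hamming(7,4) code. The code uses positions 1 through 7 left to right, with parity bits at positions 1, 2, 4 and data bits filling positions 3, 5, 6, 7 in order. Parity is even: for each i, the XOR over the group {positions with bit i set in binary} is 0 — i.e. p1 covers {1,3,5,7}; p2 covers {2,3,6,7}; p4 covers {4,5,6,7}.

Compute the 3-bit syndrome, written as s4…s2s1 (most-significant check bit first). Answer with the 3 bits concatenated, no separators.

110

s1 (pos 1,3,5,7): 0⊕1⊕1⊕0 = 0
s2 (pos 2,3,6,7): 0⊕1⊕0⊕0 = 1
s4 (pos 4,5,6,7): 0⊕1⊕0⊕0 = 1
Syndrome s4…s1 = 110 → error at position 6.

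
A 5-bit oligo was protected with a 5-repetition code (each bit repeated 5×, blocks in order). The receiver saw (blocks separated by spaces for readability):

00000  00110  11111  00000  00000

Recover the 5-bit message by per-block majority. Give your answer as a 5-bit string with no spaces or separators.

Block 1 (00000): 0 ones → 0
Block 2 (00110): 2 ones → 0
Block 3 (11111): 5 ones → 1
Block 4 (00000): 0 ones → 0
Block 5 (00000): 0 ones → 0

00100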